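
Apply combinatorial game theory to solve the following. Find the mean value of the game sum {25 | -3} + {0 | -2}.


G1 = {25 | -3}, G2 = {0 | -2}
Each is a switch {a | b} with numbers a > b; its mean value is (a + b)/2, and mean value is additive over game sums: m(G1 + G2) = m(G1) + m(G2).
Mean of G1 = (25 + (-3))/2 = 22/2 = 11
Mean of G2 = (0 + (-2))/2 = -2/2 = -1
Mean of G1 + G2 = 11 + -1 = 10

10


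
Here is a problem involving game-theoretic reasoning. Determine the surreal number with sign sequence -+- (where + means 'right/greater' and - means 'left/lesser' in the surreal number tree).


Sign expansion: -+-
Rule: track bounds (lo, hi), initially (-inf, +inf). On '+', the current value becomes lo and we move to the simplest number in (value, hi): value + 1 if hi = +inf, otherwise the midpoint (value + hi)/2. On '-', the current value becomes hi and we move to value - 1 if lo = -inf, otherwise the midpoint (lo + value)/2.
Start at 0.
Step 1: sign = -, move left. Bounds: (-inf, 0). Value = -1
Step 2: sign = +, move right. Bounds: (-1, 0). Value = -1/2
Step 3: sign = -, move left. Bounds: (-1, -1/2). Value = -3/4
The surreal number with sign expansion -+- is -3/4.

-3/4


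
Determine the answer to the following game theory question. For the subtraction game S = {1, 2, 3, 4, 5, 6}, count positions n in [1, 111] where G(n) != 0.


Subtraction set S = {1, 2, 3, 4, 5, 6}, so G(n) = n mod 7.
G(n) = 0 when n is a multiple of 7.
Multiples of 7 in [1, 111]: 15
N-positions (nonzero Grundy) = 111 - 15 = 96

96


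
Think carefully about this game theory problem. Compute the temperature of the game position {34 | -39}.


The game is {34 | -39}, a switch {a | b} with numbers a > b.
Cooling {a | b} by t gives {a - t | b + t}, which stops being hot when a - t = b + t, i.e. at t = (a - b)/2. So the temperature of a switch is (a - b)/2.
Temperature = (Left option - Right option) / 2
= (34 - (-39)) / 2
= 73 / 2
= 73/2

73/2


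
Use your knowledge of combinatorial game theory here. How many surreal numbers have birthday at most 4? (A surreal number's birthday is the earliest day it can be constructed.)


Day 0: {|} = 0 is born. Count = 1.
Day n: the number of surreal numbers born by day n is 2^(n+1) - 1.
By day 0: 2^1 - 1 = 1
By day 1: 2^2 - 1 = 3
By day 2: 2^3 - 1 = 7
By day 3: 2^4 - 1 = 15
By day 4: 2^5 - 1 = 31
By day 4: 31 surreal numbers.

31


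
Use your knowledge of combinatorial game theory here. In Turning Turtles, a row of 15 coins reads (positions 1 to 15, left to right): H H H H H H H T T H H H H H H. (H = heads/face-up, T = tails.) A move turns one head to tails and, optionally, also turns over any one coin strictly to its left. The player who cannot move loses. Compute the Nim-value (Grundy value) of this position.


Coins: H H H H H H H T T H H H H H H
Key fact: a single head at position k behaves exactly like a Nim heap of size k (turning it to T and optionally flipping a coin at j < k corresponds to moving the heap from k to j, or to 0), and heads combine as a disjunctive sum (two heads at the same place would cancel, matching j XOR j = 0). So the Nim-value is the XOR of the 1-indexed positions of the heads.
Face-up positions (1-indexed): [1, 2, 3, 4, 5, 6, 7, 10, 11, 12, 13, 14, 15]
XOR 0 with 1: 0 XOR 1 = 1
XOR 1 with 2: 1 XOR 2 = 3
XOR 3 with 3: 3 XOR 3 = 0
XOR 0 with 4: 0 XOR 4 = 4
XOR 4 with 5: 4 XOR 5 = 1
XOR 1 with 6: 1 XOR 6 = 7
XOR 7 with 7: 7 XOR 7 = 0
XOR 0 with 10: 0 XOR 10 = 10
XOR 10 with 11: 10 XOR 11 = 1
XOR 1 with 12: 1 XOR 12 = 13
XOR 13 with 13: 13 XOR 13 = 0
XOR 0 with 14: 0 XOR 14 = 14
XOR 14 with 15: 14 XOR 15 = 1
Nim-value = 1

1


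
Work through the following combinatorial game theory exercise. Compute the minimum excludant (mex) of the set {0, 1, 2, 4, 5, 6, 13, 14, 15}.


Set = {0, 1, 2, 4, 5, 6, 13, 14, 15}
0 is in the set.
1 is in the set.
2 is in the set.
3 is NOT in the set. This is the mex.
mex = 3

3


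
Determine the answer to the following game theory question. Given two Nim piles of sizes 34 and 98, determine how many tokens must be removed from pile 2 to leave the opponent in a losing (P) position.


Piles: 34 and 98
Current XOR: 34 XOR 98 = 64 (non-zero, so this is an N-position).
To make the XOR zero, we need to find a move that balances the piles.
For pile 2 (size 98): target = 98 XOR 64 = 34
We reduce pile 2 from 98 to 34.
Tokens removed: 98 - 34 = 64
Verification: 34 XOR 34 = 0

64


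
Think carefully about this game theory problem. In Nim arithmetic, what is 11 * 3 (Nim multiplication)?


Nim multiplication is bilinear over XOR: (u XOR v) * w = (u*w) XOR (v*w).
So we split each operand into its bit components and XOR the pairwise Nim products.
11 = 1 + 2 + 8 (as XOR of powers of 2).
3 = 1 + 2 (as XOR of powers of 2).
Using the standard Nim-product table on single bits:
  2*2 = 3,   2*4 = 8,   2*8 = 12,
  4*4 = 6,   4*8 = 11,  8*8 = 13,
and  1*x = x (identity), k*l = l*k (commutative).
Pairwise Nim products:
  1 * 1 = 1
  1 * 2 = 2
  2 * 1 = 2
  2 * 2 = 3
  8 * 1 = 8
  8 * 2 = 12
XOR them: 1 XOR 2 XOR 2 XOR 3 XOR 8 XOR 12 = 6.
Result: 11 * 3 = 6 (in Nim).

6


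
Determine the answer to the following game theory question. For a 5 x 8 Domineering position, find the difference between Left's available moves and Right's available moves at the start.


Board is 5 x 8 (rows x cols).
Left (vertical) placements: (rows-1) * cols = 4 * 8 = 32
Right (horizontal) placements: rows * (cols-1) = 5 * 7 = 35
Advantage = Left - Right = 32 - 35 = -3

-3


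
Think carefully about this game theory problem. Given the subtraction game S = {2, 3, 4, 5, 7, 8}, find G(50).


The subtraction set is S = {2, 3, 4, 5, 7, 8}.
G(k) = mex{ G(k - s) : s in S, s <= k }. We compute iteratively: G(0) = 0.
G(1) = mex({}) = 0
G(2) = mex({0}) = 1
G(3) = mex({0}) = 1
G(4) = mex({0, 1}) = 2
G(5) = mex({0, 1}) = 2
G(6) = mex({0, 1, 2}) = 3
G(7) = mex({0, 1, 2}) = 3
G(8) = mex({0, 1, 2, 3}) = 4
G(9) = mex({0, 1, 2, 3}) = 4
G(10) = mex({1, 2, 3, 4}) = 0
G(11) = mex({1, 2, 3, 4}) = 0
G(12) = mex({0, 2, 3, 4}) = 1
G(13) = mex({0, 2, 3, 4}) = 1
G(14) = mex({0, 1, 3, 4}) = 2
G(15) = mex({0, 1, 3, 4}) = 2
G(16) = mex({0, 1, 2, 4}) = 3
G(17) = mex({0, 1, 2, 4}) = 3
Observe that G(10)..G(17) = 0, 0, 1, 1, 2, 2, 3, 3 repeats G(0)..G(7) = 0, 0, 1, 1, 2, 2, 3, 3.
For k >= max(S) = 8, G(k) is determined by the previous 8 values G(k-8)..G(k-1); a window of 8 consecutive values has recurred shifted by 10, so by induction G(k + 10) = G(k) for all k >= 0: the sequence is periodic from the start with period 10.
One period: G(0..9) = 0, 0, 1, 1, 2, 2, 3, 3, 4, 4.
50 mod 10 = 0, so G(50) = G(0) = 0.

0


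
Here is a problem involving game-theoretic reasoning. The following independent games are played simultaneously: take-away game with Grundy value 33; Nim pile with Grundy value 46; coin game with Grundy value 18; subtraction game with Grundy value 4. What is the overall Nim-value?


By the Sprague-Grundy theorem, the Grundy value of a sum of games is the XOR of individual Grundy values.
take-away game: Grundy value = 33. Running XOR: 0 XOR 33 = 33
Nim pile: Grundy value = 46. Running XOR: 33 XOR 46 = 15
coin game: Grundy value = 18. Running XOR: 15 XOR 18 = 29
subtraction game: Grundy value = 4. Running XOR: 29 XOR 4 = 25
The combined Grundy value is 25.

25


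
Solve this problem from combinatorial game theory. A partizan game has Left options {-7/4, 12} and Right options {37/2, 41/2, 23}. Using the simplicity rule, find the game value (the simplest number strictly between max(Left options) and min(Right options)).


Left options: {-7/4, 12}, max = 12
Right options: {37/2, 41/2, 23}, min = 37/2
All options are numbers and max(Left) < min(Right), so by the simplicity theorem the value is the simplest (earliest-born) number strictly between 12 and 37/2.
Integers 13 through 18 all lie strictly between 12 and 37/2.
Among integers, the simplest (lowest birthday = smallest |n|; 0 is born on day 0, +-n on day n) is 13.
No non-integer in the interval can be simpler: if x is a non-integer in the interval, then floor(x) or ceil(x) also lies in the interval (the interval contains an integer), and both are proper prefixes of x's sign expansion, i.e. born earlier. So the game value is 13.
Game value = 13

13


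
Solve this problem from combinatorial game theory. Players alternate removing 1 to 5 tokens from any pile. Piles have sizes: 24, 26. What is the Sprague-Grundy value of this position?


Subtraction set: {1, 2, 3, 4, 5}
For this subtraction set, G(n) = n mod 6 (period = max + 1 = 6).
Pile 1 (size 24): G(24) = 24 mod 6 = 0
Pile 2 (size 26): G(26) = 26 mod 6 = 2
Total Grundy value = XOR of all: 0 XOR 2 = 2

2


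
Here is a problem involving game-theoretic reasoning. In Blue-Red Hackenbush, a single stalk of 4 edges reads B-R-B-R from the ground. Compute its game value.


Edges (from ground): B-R-B-R
By Berlekamp's sign-expansion rule, a Blue-Red Hackenbush stalk has the value of the surreal number whose sign sequence is the edge sequence with B -> + and R -> -.
Sign sequence: +-+-
Trace the sign expansion in the surreal number tree, starting from 0:
Edge 1: B (sign +) -> bounds (0, +inf), value = 1
Edge 2: R (sign -) -> bounds (0, 1), value = 1/2
Edge 3: B (sign +) -> bounds (1/2, 1), value = 3/4
Edge 4: R (sign -) -> bounds (1/2, 3/4), value = 5/8
Game value = 5/8

5/8


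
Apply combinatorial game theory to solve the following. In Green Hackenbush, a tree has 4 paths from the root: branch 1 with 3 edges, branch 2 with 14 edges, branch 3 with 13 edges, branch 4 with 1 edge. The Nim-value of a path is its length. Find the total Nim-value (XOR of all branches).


The tree has 4 branches from the ground vertex.
In Green Hackenbush, the Nim-value of a simple path of length k is k.
Branch 1: length 3, Nim-value = 3
Branch 2: length 14, Nim-value = 14
Branch 3: length 13, Nim-value = 13
Branch 4: length 1, Nim-value = 1
Total Nim-value = XOR of all branch values:
0 XOR 3 = 3
3 XOR 14 = 13
13 XOR 13 = 0
0 XOR 1 = 1
Nim-value of the tree = 1

1


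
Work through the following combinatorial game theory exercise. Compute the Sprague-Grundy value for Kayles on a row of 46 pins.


Kayles: a move removes 1 or 2 adjacent pins from a contiguous row.
Removing pins from a row of k leaves two independent rows (a, b) with a + b = k - 1 (one pin) or a + b = k - 2 (two pins); an end removal gives a = 0.
By Sprague-Grundy, G(k) = mex{ G(a) XOR G(b) } over all these splits. G(0) = 0.
G(1): splits (0,0):0^0=0 -> mex({0}) = 1
G(2): splits (0,1):0^1=1 (0,0):0^0=0 -> mex({0, 1}) = 2
G(3): splits (0,2):0^2=2 (1,1):1^1=0 (0,1):0^1=1 -> mex({0, 1, 2}) = 3
G(4): splits (0,3):0^3=3 (1,2):1^2=3 (0,2):0^2=2 (1,1):1^1=0 -> mex({0, 2, 3}) = 1
G(5): splits (0,4):0^1=1 (1,3):1^3=2 (2,2):2^2=0 (0,3):0^3=3 (1,2):1^2=3 -> mex({0, 1, 2, 3}) = 4
G(6) = mex({0, 1, 2, 4}) = 3
G(7) = mex({0, 1, 3, 4, 5}) = 2
G(8) = mex({0, 2, 3, 5, 6}) = 1
G(9) = mex({0, 1, 2, 3, 6, 7}) = 4
G(10) = mex({0, 1, 3, 4, 5, 7}) = 2
G(11) = mex({0, 1, 2, 3, 4, 5}) = 6
G(12) = mex({0, 1, 2, 3, 5, 6, 7}) = 4
G(13) = mex({0, 2, 3, 4, 6, 7}) = 1
G(14) = mex({0, 1, 4, 5, 6, 7}) = 2
G(15) = mex({0, 1, 2, 3, 4, 5, 6}) = 7
G(16) = mex({0, 2, 3, 5, 6, 7}) = 1
G(17) = mex({0, 1, 2, 3, 5, 6, 7}) = 4
G(18) = mex({0, 1, 2, 4, 5, 6}) = 3
G(19) = mex({0, 1, 3, 4, 5, 7}) = 2
G(20) = mex({0, 2, 3, 4, 5, 6, 7}) = 1
G(21) = mex({0, 1, 2, 3, 5, 6, 7}) = 4
G(22) = mex({0, 1, 2, 3, 4, 5, 7}) = 6
G(23) = mex({0, 1, 2, 3, 4, 5, 6}) = 7
G(24) = mex({0, 1, 2, 3, 5, 6, 7}) = 4
G(25) = mex({0, 2, 3, 4, 6, 7}) = 1
G(26) = mex({0, 1, 3, 4, 5, 6, 7}) = 2
G(27) = mex({0, 1, 2, 3, 4, 5, 6, 7}) = 8
G(28) = mex({0, 1, 2, 3, 4, 6, 7, 8}) = 5
G(29) = mex({0, 1, 2, 3, 5, 6, 7, 8, 9}) = 4
G(30) = mex({0, 1, 2, 3, 4, 5, 6, 9, 10}) = 7
G(31) = mex({0, 1, 3, 4, 5, 7, 10, 11}) = 2
G(32) = mex({0, 2, 3, 4, 5, 6, 7, 9, 11}) = 1
G(33) = mex({0, 1, 2, 3, 4, 5, 6, 7, 9, 12}) = 8
G(34) = mex({0, 1, 2, 3, 4, 5, 7, 8, 11, 12}) = 6
G(35) = mex({0, 1, 2, 3, 4, 5, 6, 8, 9, 10, 11}) = 7
G(36) = mex({0, 1, 2, 3, 5, 6, 7, 9, 10}) = 4
G(37) = mex({0, 2, 3, 4, 6, 7, 9, 10, 11, 12}) = 1
G(38) = mex({0, 1, 3, 4, 5, 6, 7, 9, 10, 11, 12}) = 2
G(39) = mex({0, 1, 2, 4, 5, 6, 7, 9, 10, 12, 14}) = 3
G(40) = mex({0, 2, 3, 4, 6, 7, 11, 12, 14}) = 1
G(41) = mex({0, 1, 2, 3, 5, 6, 7, 9, 10, 11, 12}) = 4
G(42) = mex({0, 1, 2, 3, 4, 5, 6, 9, 10}) = 7
G(43) = mex({0, 1, 3, 4, 5, 7, 9, 10, 12, 15}) = 2
G(44) = mex({0, 2, 3, 4, 5, 6, 7, 9, 10, 12, 15}) = 1
G(45) = mex({0, 1, 2, 3, 4, 5, 6, 7, 9, 10, 12, 14}) = 8
G(46) = mex({0, 1, 3, 4, 5, 7, 8, 11, 12, 14}) = 2
Therefore G(46) = 2.

2


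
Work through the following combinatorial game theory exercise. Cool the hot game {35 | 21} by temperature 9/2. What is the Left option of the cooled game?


Original game: {35 | 21} (a switch {a | b} with a > b).
Cooling by t (for t below the temperature (a - b)/2 = 7) taxes each move by t: {a | b} cooled by t is {a - t | b + t}.
Cooling amount: t = 9/2
Cooled Left option: 35 - 9/2 = 61/2
Cooled Right option: 21 + 9/2 = 51/2
Cooled game: {61/2 | 51/2}
Left option = 61/2

61/2


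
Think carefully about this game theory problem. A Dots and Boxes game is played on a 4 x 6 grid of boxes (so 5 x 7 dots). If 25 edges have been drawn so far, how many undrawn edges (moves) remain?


Grid: 4 x 6 boxes, i.e. 5 rows and 7 columns of dots.
Horizontal edges: (rows + 1) * cols = 5 * 6 = 30
Vertical edges: rows * (cols + 1) = 4 * 7 = 28
Total edges: 30 + 28 = 58
Edges drawn: 25
Remaining: 58 - 25 = 33

33


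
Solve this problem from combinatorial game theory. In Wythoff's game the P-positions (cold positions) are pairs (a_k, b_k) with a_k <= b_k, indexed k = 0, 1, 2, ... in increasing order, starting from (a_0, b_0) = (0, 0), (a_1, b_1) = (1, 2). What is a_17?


By Wythoff's theorem, a_k = floor(k * phi) and b_k = floor(k * phi^2) = a_k + k, where phi = (1 + sqrt(5))/2 is the golden ratio.
phi = (1 + sqrt(5))/2 = 1.618034
k = 17
k * phi = 17 * 1.618034 = 27.506578
a_17 = floor(k * phi) = 27

27


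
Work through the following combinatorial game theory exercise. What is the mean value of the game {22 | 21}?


Game = {22 | 21}, a switch {a | b} with numbers a > b.
Its thermograph has left wall a - t and right wall b + t, which meet at t = (a - b)/2, where both equal (a + b)/2. So the mast (mean value) is at (a + b)/2.
Mean = (22 + (21))/2 = 43/2 = 43/2

43/2


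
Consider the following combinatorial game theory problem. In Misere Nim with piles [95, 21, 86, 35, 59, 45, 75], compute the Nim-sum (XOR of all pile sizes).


We need the XOR (exclusive or) of all pile sizes.
After XOR-ing pile 1 (size 95): 0 XOR 95 = 95
After XOR-ing pile 2 (size 21): 95 XOR 21 = 74
After XOR-ing pile 3 (size 86): 74 XOR 86 = 28
After XOR-ing pile 4 (size 35): 28 XOR 35 = 63
After XOR-ing pile 5 (size 59): 63 XOR 59 = 4
After XOR-ing pile 6 (size 45): 4 XOR 45 = 41
After XOR-ing pile 7 (size 75): 41 XOR 75 = 98
The Nim-value of this position is 98.

98


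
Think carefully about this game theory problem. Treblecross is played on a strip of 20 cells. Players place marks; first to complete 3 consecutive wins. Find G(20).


Treblecross: place X on empty cells; 3-in-a-row wins.
Playing within two cells of an existing X lets the opponent win at once, so sensible play treats the cells i-2..i+2 around each X as dead. The player left with no safe cell loses, so this is a normal-play take-away game on strips of safe cells.
Placing X at cell i (0-indexed) of a strip of k safe cells leaves independent strips of sizes max(0, i-2) and max(0, k-i-3). Hence G(k) = mex{ G(max(0,i-2)) XOR G(max(0,k-i-3)) : 0 <= i < k }, with G(0) = 0.
G(1): splits (0,0):0^0=0 -> mex({0}) = 1
G(2): splits (0,0):0^0=0 -> mex({0}) = 1
G(3): splits (0,0):0^0=0 -> mex({0}) = 1
G(4): splits (0,1):0^1=1 (0,0):0^0=0 -> mex({0, 1}) = 2
G(5): splits (0,2):0^1=1 (0,1):0^1=1 (0,0):0^0=0 -> mex({0, 1}) = 2
G(6) = mex({1}) = 0
G(7) = mex({0, 1, 2}) = 3
G(8) = mex({0, 1, 2}) = 3
G(9) = mex({0, 2}) = 1
G(10) = mex({0, 2, 3}) = 1
G(11) = mex({0, 3}) = 1
G(12) = mex({1, 3}) = 0
G(13) = mex({0, 1, 2, 3}) = 4
G(14) = mex({0, 1, 2}) = 3
G(15) = mex({0, 1, 2}) = 3
G(16) = mex({0, 1, 2, 4}) = 3
G(17) = mex({0, 1, 3, 4}) = 2
G(18) = mex({0, 1, 3, 4}) = 2
G(19) = mex({0, 1, 3, 5}) = 2
G(20) = mex({0, 1, 2, 3, 5}) = 4
Therefore G(20) = 4.

4


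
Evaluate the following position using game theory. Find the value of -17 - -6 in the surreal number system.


x = -17, y = -6
x - y = -17 - -6 = -11

-11


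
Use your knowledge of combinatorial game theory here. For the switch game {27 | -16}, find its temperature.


The game is {27 | -16}, a switch {a | b} with numbers a > b.
Cooling {a | b} by t gives {a - t | b + t}, which stops being hot when a - t = b + t, i.e. at t = (a - b)/2. So the temperature of a switch is (a - b)/2.
Temperature = (Left option - Right option) / 2
= (27 - (-16)) / 2
= 43 / 2
= 43/2

43/2


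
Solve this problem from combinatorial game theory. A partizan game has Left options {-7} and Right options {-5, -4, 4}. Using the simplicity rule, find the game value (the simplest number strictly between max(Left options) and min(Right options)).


Left options: {-7}, max = -7
Right options: {-5, -4, 4}, min = -5
All options are numbers and max(Left) < min(Right), so by the simplicity theorem the value is the simplest (earliest-born) number strictly between -7 and -5.
The only integer strictly between -7 and -5 is -6.
No non-integer in the interval can be simpler: if x is a non-integer in the interval, then floor(x) or ceil(x) also lies in the interval (the interval contains an integer), and both are proper prefixes of x's sign expansion, i.e. born earlier. So the game value is -6.
Game value = -6

-6


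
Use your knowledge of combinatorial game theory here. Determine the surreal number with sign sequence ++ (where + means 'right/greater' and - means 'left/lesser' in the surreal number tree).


Sign expansion: ++
Rule: track bounds (lo, hi), initially (-inf, +inf). On '+', the current value becomes lo and we move to the simplest number in (value, hi): value + 1 if hi = +inf, otherwise the midpoint (value + hi)/2. On '-', the current value becomes hi and we move to value - 1 if lo = -inf, otherwise the midpoint (lo + value)/2.
Start at 0.
Step 1: sign = +, move right. Bounds: (0, +inf). Value = 1
Step 2: sign = +, move right. Bounds: (1, +inf). Value = 2
The surreal number with sign expansion ++ is 2.

2


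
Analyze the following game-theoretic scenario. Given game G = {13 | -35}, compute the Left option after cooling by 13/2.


Original game: {13 | -35} (a switch {a | b} with a > b).
Cooling by t (for t below the temperature (a - b)/2 = 24) taxes each move by t: {a | b} cooled by t is {a - t | b + t}.
Cooling amount: t = 13/2
Cooled Left option: 13 - 13/2 = 13/2
Cooled Right option: -35 + 13/2 = -57/2
Cooled game: {13/2 | -57/2}
Left option = 13/2

13/2


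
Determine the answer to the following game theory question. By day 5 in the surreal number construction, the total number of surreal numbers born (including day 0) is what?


Day 0: {|} = 0 is born. Count = 1.
Day n: the number of surreal numbers born by day n is 2^(n+1) - 1.
By day 0: 2^1 - 1 = 1
By day 1: 2^2 - 1 = 3
By day 2: 2^3 - 1 = 7
By day 3: 2^4 - 1 = 15
By day 4: 2^5 - 1 = 31
By day 5: 2^6 - 1 = 63
By day 5: 63 surreal numbers.

63


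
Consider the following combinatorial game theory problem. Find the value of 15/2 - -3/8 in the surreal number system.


x = 15/2, y = -3/8
Converting to common denominator: 8
x = 60/8, y = -3/8
x - y = 15/2 - -3/8 = 63/8

63/8


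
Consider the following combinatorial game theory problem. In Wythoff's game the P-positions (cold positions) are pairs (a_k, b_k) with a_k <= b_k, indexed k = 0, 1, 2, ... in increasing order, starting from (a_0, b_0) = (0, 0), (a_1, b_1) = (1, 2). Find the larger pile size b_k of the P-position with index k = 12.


By Wythoff's theorem, a_k = floor(k * phi) and b_k = floor(k * phi^2) = a_k + k, where phi = (1 + sqrt(5))/2 is the golden ratio.
phi = (1 + sqrt(5))/2 = 1.618034
phi^2 = phi + 1 = 2.618034
k = 12
k * phi^2 = 12 * 2.618034 = 31.416408
b_12 = floor(k * phi^2) = 31 (check: a_12 + k = 19 + 12 = 31)

31


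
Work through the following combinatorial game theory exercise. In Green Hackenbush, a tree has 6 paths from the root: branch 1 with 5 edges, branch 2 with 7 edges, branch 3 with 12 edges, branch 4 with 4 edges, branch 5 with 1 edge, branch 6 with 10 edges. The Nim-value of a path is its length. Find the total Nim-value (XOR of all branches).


The tree has 6 branches from the ground vertex.
In Green Hackenbush, the Nim-value of a simple path of length k is k.
Branch 1: length 5, Nim-value = 5
Branch 2: length 7, Nim-value = 7
Branch 3: length 12, Nim-value = 12
Branch 4: length 4, Nim-value = 4
Branch 5: length 1, Nim-value = 1
Branch 6: length 10, Nim-value = 10
Total Nim-value = XOR of all branch values:
0 XOR 5 = 5
5 XOR 7 = 2
2 XOR 12 = 14
14 XOR 4 = 10
10 XOR 1 = 11
11 XOR 10 = 1
Nim-value of the tree = 1

1


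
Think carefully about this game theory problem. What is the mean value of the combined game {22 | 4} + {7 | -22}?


G1 = {22 | 4}, G2 = {7 | -22}
Each is a switch {a | b} with numbers a > b; its mean value is (a + b)/2, and mean value is additive over game sums: m(G1 + G2) = m(G1) + m(G2).
Mean of G1 = (22 + (4))/2 = 26/2 = 13
Mean of G2 = (7 + (-22))/2 = -15/2 = -15/2
Mean of G1 + G2 = 13 + -15/2 = 11/2

11/2


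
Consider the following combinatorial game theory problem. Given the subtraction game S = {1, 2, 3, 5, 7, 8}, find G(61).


The subtraction set is S = {1, 2, 3, 5, 7, 8}.
G(k) = mex{ G(k - s) : s in S, s <= k }. We compute iteratively: G(0) = 0.
G(1) = mex({0}) = 1
G(2) = mex({0, 1}) = 2
G(3) = mex({0, 1, 2}) = 3
G(4) = mex({1, 2, 3}) = 0
G(5) = mex({0, 2, 3}) = 1
G(6) = mex({0, 1, 3}) = 2
G(7) = mex({0, 1, 2}) = 3
G(8) = mex({0, 1, 2, 3}) = 4
G(9) = mex({0, 1, 2, 3, 4}) = 5
G(10) = mex({1, 2, 3, 4, 5}) = 0
G(11) = mex({0, 2, 3, 4, 5}) = 1
G(12) = mex({0, 1, 3, 5}) = 2
G(13) = mex({0, 1, 2, 4}) = 3
G(14) = mex({1, 2, 3, 5}) = 0
G(15) = mex({0, 2, 3, 4}) = 1
G(16) = mex({0, 1, 3, 4, 5}) = 2
G(17) = mex({0, 1, 2, 5}) = 3
Observe that G(10)..G(17) = 0, 1, 2, 3, 0, 1, 2, 3 repeats G(0)..G(7) = 0, 1, 2, 3, 0, 1, 2, 3.
For k >= max(S) = 8, G(k) is determined by the previous 8 values G(k-8)..G(k-1); a window of 8 consecutive values has recurred shifted by 10, so by induction G(k + 10) = G(k) for all k >= 0: the sequence is periodic from the start with period 10.
One period: G(0..9) = 0, 1, 2, 3, 0, 1, 2, 3, 4, 5.
61 mod 10 = 1, so G(61) = G(1) = 1.

1


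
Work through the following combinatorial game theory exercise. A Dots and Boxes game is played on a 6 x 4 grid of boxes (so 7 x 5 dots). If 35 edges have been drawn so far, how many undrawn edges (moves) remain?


Grid: 6 x 4 boxes, i.e. 7 rows and 5 columns of dots.
Horizontal edges: (rows + 1) * cols = 7 * 4 = 28
Vertical edges: rows * (cols + 1) = 6 * 5 = 30
Total edges: 28 + 30 = 58
Edges drawn: 35
Remaining: 58 - 35 = 23

23


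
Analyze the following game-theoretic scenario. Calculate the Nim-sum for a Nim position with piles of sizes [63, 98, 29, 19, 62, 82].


We need the XOR (exclusive or) of all pile sizes.
After XOR-ing pile 1 (size 63): 0 XOR 63 = 63
After XOR-ing pile 2 (size 98): 63 XOR 98 = 93
After XOR-ing pile 3 (size 29): 93 XOR 29 = 64
After XOR-ing pile 4 (size 19): 64 XOR 19 = 83
After XOR-ing pile 5 (size 62): 83 XOR 62 = 109
After XOR-ing pile 6 (size 82): 109 XOR 82 = 63
The Nim-value of this position is 63.

63


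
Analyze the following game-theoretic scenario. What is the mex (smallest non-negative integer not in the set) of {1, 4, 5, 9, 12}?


Set = {1, 4, 5, 9, 12}
0 is NOT in the set. This is the mex.
mex = 0

0


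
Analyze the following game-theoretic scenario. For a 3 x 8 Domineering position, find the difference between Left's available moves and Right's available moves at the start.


Board is 3 x 8 (rows x cols).
Left (vertical) placements: (rows-1) * cols = 2 * 8 = 16
Right (horizontal) placements: rows * (cols-1) = 3 * 7 = 21
Advantage = Left - Right = 16 - 21 = -5

-5


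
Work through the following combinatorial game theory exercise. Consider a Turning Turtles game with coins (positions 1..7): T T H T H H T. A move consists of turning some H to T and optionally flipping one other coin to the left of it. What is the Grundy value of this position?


Coins: T T H T H H T
Key fact: a single head at position k behaves exactly like a Nim heap of size k (turning it to T and optionally flipping a coin at j < k corresponds to moving the heap from k to j, or to 0), and heads combine as a disjunctive sum (two heads at the same place would cancel, matching j XOR j = 0). So the Nim-value is the XOR of the 1-indexed positions of the heads.
Face-up positions (1-indexed): [3, 5, 6]
XOR 0 with 3: 0 XOR 3 = 3
XOR 3 with 5: 3 XOR 5 = 6
XOR 6 with 6: 6 XOR 6 = 0
Nim-value = 0

0


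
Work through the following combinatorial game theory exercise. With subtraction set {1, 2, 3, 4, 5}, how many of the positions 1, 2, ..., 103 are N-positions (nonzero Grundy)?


Subtraction set S = {1, 2, 3, 4, 5}, so G(n) = n mod 6.
G(n) = 0 when n is a multiple of 6.
Multiples of 6 in [1, 103]: 17
N-positions (nonzero Grundy) = 103 - 17 = 86

86


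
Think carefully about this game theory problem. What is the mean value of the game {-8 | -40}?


Game = {-8 | -40}, a switch {a | b} with numbers a > b.
Its thermograph has left wall a - t and right wall b + t, which meet at t = (a - b)/2, where both equal (a + b)/2. So the mast (mean value) is at (a + b)/2.
Mean = (-8 + (-40))/2 = -48/2 = -24

-24


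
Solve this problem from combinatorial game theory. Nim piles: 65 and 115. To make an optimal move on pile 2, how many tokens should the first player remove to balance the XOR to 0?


Piles: 65 and 115
Current XOR: 65 XOR 115 = 50 (non-zero, so this is an N-position).
To make the XOR zero, we need to find a move that balances the piles.
For pile 2 (size 115): target = 115 XOR 50 = 65
We reduce pile 2 from 115 to 65.
Tokens removed: 115 - 65 = 50
Verification: 65 XOR 65 = 0

50


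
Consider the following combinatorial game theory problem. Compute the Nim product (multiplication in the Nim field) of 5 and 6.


Nim multiplication is bilinear over XOR: (u XOR v) * w = (u*w) XOR (v*w).
So we split each operand into its bit components and XOR the pairwise Nim products.
5 = 1 + 4 (as XOR of powers of 2).
6 = 2 + 4 (as XOR of powers of 2).
Using the standard Nim-product table on single bits:
  2*2 = 3,   2*4 = 8,   2*8 = 12,
  4*4 = 6,   4*8 = 11,  8*8 = 13,
and  1*x = x (identity), k*l = l*k (commutative).
Pairwise Nim products:
  1 * 2 = 2
  1 * 4 = 4
  4 * 2 = 8
  4 * 4 = 6
XOR them: 2 XOR 4 XOR 8 XOR 6 = 8.
Result: 5 * 6 = 8 (in Nim).

8


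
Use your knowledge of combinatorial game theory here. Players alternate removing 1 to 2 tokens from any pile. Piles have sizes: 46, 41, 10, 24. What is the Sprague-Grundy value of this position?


Subtraction set: {1, 2}
For this subtraction set, G(n) = n mod 3 (period = max + 1 = 3).
Pile 1 (size 46): G(46) = 46 mod 3 = 1
Pile 2 (size 41): G(41) = 41 mod 3 = 2
Pile 3 (size 10): G(10) = 10 mod 3 = 1
Pile 4 (size 24): G(24) = 24 mod 3 = 0
Total Grundy value = XOR of all: 1 XOR 2 XOR 1 XOR 0 = 2

2


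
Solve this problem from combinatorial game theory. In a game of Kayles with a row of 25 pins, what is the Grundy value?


Kayles: a move removes 1 or 2 adjacent pins from a contiguous row.
Removing pins from a row of k leaves two independent rows (a, b) with a + b = k - 1 (one pin) or a + b = k - 2 (two pins); an end removal gives a = 0.
By Sprague-Grundy, G(k) = mex{ G(a) XOR G(b) } over all these splits. G(0) = 0.
G(1): splits (0,0):0^0=0 -> mex({0}) = 1
G(2): splits (0,1):0^1=1 (0,0):0^0=0 -> mex({0, 1}) = 2
G(3): splits (0,2):0^2=2 (1,1):1^1=0 (0,1):0^1=1 -> mex({0, 1, 2}) = 3
G(4): splits (0,3):0^3=3 (1,2):1^2=3 (0,2):0^2=2 (1,1):1^1=0 -> mex({0, 2, 3}) = 1
G(5): splits (0,4):0^1=1 (1,3):1^3=2 (2,2):2^2=0 (0,3):0^3=3 (1,2):1^2=3 -> mex({0, 1, 2, 3}) = 4
G(6) = mex({0, 1, 2, 4}) = 3
G(7) = mex({0, 1, 3, 4, 5}) = 2
G(8) = mex({0, 2, 3, 5, 6}) = 1
G(9) = mex({0, 1, 2, 3, 6, 7}) = 4
G(10) = mex({0, 1, 3, 4, 5, 7}) = 2
G(11) = mex({0, 1, 2, 3, 4, 5}) = 6
G(12) = mex({0, 1, 2, 3, 5, 6, 7}) = 4
G(13) = mex({0, 2, 3, 4, 6, 7}) = 1
G(14) = mex({0, 1, 4, 5, 6, 7}) = 2
G(15) = mex({0, 1, 2, 3, 4, 5, 6}) = 7
G(16) = mex({0, 2, 3, 5, 6, 7}) = 1
G(17) = mex({0, 1, 2, 3, 5, 6, 7}) = 4
G(18) = mex({0, 1, 2, 4, 5, 6}) = 3
G(19) = mex({0, 1, 3, 4, 5, 7}) = 2
G(20) = mex({0, 2, 3, 4, 5, 6, 7}) = 1
G(21) = mex({0, 1, 2, 3, 5, 6, 7}) = 4
G(22) = mex({0, 1, 2, 3, 4, 5, 7}) = 6
G(23) = mex({0, 1, 2, 3, 4, 5, 6}) = 7
G(24) = mex({0, 1, 2, 3, 5, 6, 7}) = 4
G(25) = mex({0, 2, 3, 4, 6, 7}) = 1
Therefore G(25) = 1.

1


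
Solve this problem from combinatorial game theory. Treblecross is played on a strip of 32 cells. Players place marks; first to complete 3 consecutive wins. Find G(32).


Treblecross: place X on empty cells; 3-in-a-row wins.
Playing within two cells of an existing X lets the opponent win at once, so sensible play treats the cells i-2..i+2 around each X as dead. The player left with no safe cell loses, so this is a normal-play take-away game on strips of safe cells.
Placing X at cell i (0-indexed) of a strip of k safe cells leaves independent strips of sizes max(0, i-2) and max(0, k-i-3). Hence G(k) = mex{ G(max(0,i-2)) XOR G(max(0,k-i-3)) : 0 <= i < k }, with G(0) = 0.
G(1): splits (0,0):0^0=0 -> mex({0}) = 1
G(2): splits (0,0):0^0=0 -> mex({0}) = 1
G(3): splits (0,0):0^0=0 -> mex({0}) = 1
G(4): splits (0,1):0^1=1 (0,0):0^0=0 -> mex({0, 1}) = 2
G(5): splits (0,2):0^1=1 (0,1):0^1=1 (0,0):0^0=0 -> mex({0, 1}) = 2
G(6) = mex({1}) = 0
G(7) = mex({0, 1, 2}) = 3
G(8) = mex({0, 1, 2}) = 3
G(9) = mex({0, 2}) = 1
G(10) = mex({0, 2, 3}) = 1
G(11) = mex({0, 3}) = 1
G(12) = mex({1, 3}) = 0
G(13) = mex({0, 1, 2, 3}) = 4
G(14) = mex({0, 1, 2}) = 3
G(15) = mex({0, 1, 2}) = 3
G(16) = mex({0, 1, 2, 4}) = 3
G(17) = mex({0, 1, 3, 4}) = 2
G(18) = mex({0, 1, 3, 4}) = 2
G(19) = mex({0, 1, 3, 5}) = 2
G(20) = mex({0, 1, 2, 3, 5}) = 4
G(21) = mex({0, 1, 2, 3, 5}) = 4
G(22) = mex({1, 2, 6}) = 0
G(23) = mex({0, 1, 2, 3, 4, 6}) = 5
G(24) = mex({0, 1, 2, 3, 4}) = 5
G(25) = mex({0, 1, 3, 4, 7}) = 2
G(26) = mex({0, 1, 3, 4, 5, 7}) = 2
G(27) = mex({0, 1, 3, 5}) = 2
G(28) = mex({0, 1, 2, 5}) = 3
G(29) = mex({0, 1, 2, 4, 5, 6}) = 3
G(30) = mex({1, 2, 4, 6}) = 0
G(31) = mex({0, 1, 2, 3, 4, 6}) = 5
G(32) = mex({1, 2, 3, 4, 7}) = 0
Therefore G(32) = 0.

0


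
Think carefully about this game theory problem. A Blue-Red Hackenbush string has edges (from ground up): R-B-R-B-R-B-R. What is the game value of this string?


Edges (from ground): R-B-R-B-R-B-R
By Berlekamp's sign-expansion rule, a Blue-Red Hackenbush stalk has the value of the surreal number whose sign sequence is the edge sequence with B -> + and R -> -.
Sign sequence: -+-+-+-
Trace the sign expansion in the surreal number tree, starting from 0:
Edge 1: R (sign -) -> bounds (-inf, 0), value = -1
Edge 2: B (sign +) -> bounds (-1, 0), value = -1/2
Edge 3: R (sign -) -> bounds (-1, -1/2), value = -3/4
Edge 4: B (sign +) -> bounds (-3/4, -1/2), value = -5/8
Edge 5: R (sign -) -> bounds (-3/4, -5/8), value = -11/16
Edge 6: B (sign +) -> bounds (-11/16, -5/8), value = -21/32
Edge 7: R (sign -) -> bounds (-11/16, -21/32), value = -43/64
Game value = -43/64

-43/64


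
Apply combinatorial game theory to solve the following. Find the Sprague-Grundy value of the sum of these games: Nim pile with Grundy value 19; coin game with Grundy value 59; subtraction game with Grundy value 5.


By the Sprague-Grundy theorem, the Grundy value of a sum of games is the XOR of individual Grundy values.
Nim pile: Grundy value = 19. Running XOR: 0 XOR 19 = 19
coin game: Grundy value = 59. Running XOR: 19 XOR 59 = 40
subtraction game: Grundy value = 5. Running XOR: 40 XOR 5 = 45
The combined Grundy value is 45.

45


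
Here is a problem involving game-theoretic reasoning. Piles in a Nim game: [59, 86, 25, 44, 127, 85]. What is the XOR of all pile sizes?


We need the XOR (exclusive or) of all pile sizes.
After XOR-ing pile 1 (size 59): 0 XOR 59 = 59
After XOR-ing pile 2 (size 86): 59 XOR 86 = 109
After XOR-ing pile 3 (size 25): 109 XOR 25 = 116
After XOR-ing pile 4 (size 44): 116 XOR 44 = 88
After XOR-ing pile 5 (size 127): 88 XOR 127 = 39
After XOR-ing pile 6 (size 85): 39 XOR 85 = 114
The Nim-value of this position is 114.

114


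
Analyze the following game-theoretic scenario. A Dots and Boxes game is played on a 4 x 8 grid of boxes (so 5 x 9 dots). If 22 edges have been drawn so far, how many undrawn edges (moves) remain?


Grid: 4 x 8 boxes, i.e. 5 rows and 9 columns of dots.
Horizontal edges: (rows + 1) * cols = 5 * 8 = 40
Vertical edges: rows * (cols + 1) = 4 * 9 = 36
Total edges: 40 + 36 = 76
Edges drawn: 22
Remaining: 76 - 22 = 54

54


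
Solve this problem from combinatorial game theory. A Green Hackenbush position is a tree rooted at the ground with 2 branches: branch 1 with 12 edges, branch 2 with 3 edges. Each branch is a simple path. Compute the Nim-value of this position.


The tree has 2 branches from the ground vertex.
In Green Hackenbush, the Nim-value of a simple path of length k is k.
Branch 1: length 12, Nim-value = 12
Branch 2: length 3, Nim-value = 3
Total Nim-value = XOR of all branch values:
0 XOR 12 = 12
12 XOR 3 = 15
Nim-value of the tree = 15

15


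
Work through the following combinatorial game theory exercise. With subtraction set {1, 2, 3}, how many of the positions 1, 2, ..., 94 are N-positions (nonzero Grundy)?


Subtraction set S = {1, 2, 3}, so G(n) = n mod 4.
G(n) = 0 when n is a multiple of 4.
Multiples of 4 in [1, 94]: 23
N-positions (nonzero Grundy) = 94 - 23 = 71

71


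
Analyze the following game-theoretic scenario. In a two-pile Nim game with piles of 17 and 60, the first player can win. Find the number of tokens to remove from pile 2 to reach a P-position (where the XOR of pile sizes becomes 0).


Piles: 17 and 60
Current XOR: 17 XOR 60 = 45 (non-zero, so this is an N-position).
To make the XOR zero, we need to find a move that balances the piles.
For pile 2 (size 60): target = 60 XOR 45 = 17
We reduce pile 2 from 60 to 17.
Tokens removed: 60 - 17 = 43
Verification: 17 XOR 17 = 0

43


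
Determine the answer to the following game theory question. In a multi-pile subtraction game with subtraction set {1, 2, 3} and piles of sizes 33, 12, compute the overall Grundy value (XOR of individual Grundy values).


Subtraction set: {1, 2, 3}
For this subtraction set, G(n) = n mod 4 (period = max + 1 = 4).
Pile 1 (size 33): G(33) = 33 mod 4 = 1
Pile 2 (size 12): G(12) = 12 mod 4 = 0
Total Grundy value = XOR of all: 1 XOR 0 = 1

1


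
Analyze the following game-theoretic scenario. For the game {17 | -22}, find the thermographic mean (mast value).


Game = {17 | -22}, a switch {a | b} with numbers a > b.
Its thermograph has left wall a - t and right wall b + t, which meet at t = (a - b)/2, where both equal (a + b)/2. So the mast (mean value) is at (a + b)/2.
Mean = (17 + (-22))/2 = -5/2 = -5/2

-5/2


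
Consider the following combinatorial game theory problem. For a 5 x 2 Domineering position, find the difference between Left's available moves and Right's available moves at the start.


Board is 5 x 2 (rows x cols).
Left (vertical) placements: (rows-1) * cols = 4 * 2 = 8
Right (horizontal) placements: rows * (cols-1) = 5 * 1 = 5
Advantage = Left - Right = 8 - 5 = 3

3


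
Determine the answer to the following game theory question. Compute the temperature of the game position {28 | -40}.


The game is {28 | -40}, a switch {a | b} with numbers a > b.
Cooling {a | b} by t gives {a - t | b + t}, which stops being hot when a - t = b + t, i.e. at t = (a - b)/2. So the temperature of a switch is (a - b)/2.
Temperature = (Left option - Right option) / 2
= (28 - (-40)) / 2
= 68 / 2
= 34

34


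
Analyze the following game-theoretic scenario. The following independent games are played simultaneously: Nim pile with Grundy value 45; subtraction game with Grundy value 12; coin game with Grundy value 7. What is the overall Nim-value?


By the Sprague-Grundy theorem, the Grundy value of a sum of games is the XOR of individual Grundy values.
Nim pile: Grundy value = 45. Running XOR: 0 XOR 45 = 45
subtraction game: Grundy value = 12. Running XOR: 45 XOR 12 = 33
coin game: Grundy value = 7. Running XOR: 33 XOR 7 = 38
The combined Grundy value is 38.

38


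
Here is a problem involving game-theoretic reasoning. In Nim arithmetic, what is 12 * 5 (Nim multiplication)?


Nim multiplication is bilinear over XOR: (u XOR v) * w = (u*w) XOR (v*w).
So we split each operand into its bit components and XOR the pairwise Nim products.
12 = 4 + 8 (as XOR of powers of 2).
5 = 1 + 4 (as XOR of powers of 2).
Using the standard Nim-product table on single bits:
  2*2 = 3,   2*4 = 8,   2*8 = 12,
  4*4 = 6,   4*8 = 11,  8*8 = 13,
and  1*x = x (identity), k*l = l*k (commutative).
Pairwise Nim products:
  4 * 1 = 4
  4 * 4 = 6
  8 * 1 = 8
  8 * 4 = 11
XOR them: 4 XOR 6 XOR 8 XOR 11 = 1.
Result: 12 * 5 = 1 (in Nim).

1


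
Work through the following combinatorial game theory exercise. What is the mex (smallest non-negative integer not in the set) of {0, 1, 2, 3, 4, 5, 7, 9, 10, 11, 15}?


Set = {0, 1, 2, 3, 4, 5, 7, 9, 10, 11, 15}
0 is in the set.
1 is in the set.
2 is in the set.
3 is in the set.
4 is in the set.
5 is in the set.
6 is NOT in the set. This is the mex.
mex = 6

6


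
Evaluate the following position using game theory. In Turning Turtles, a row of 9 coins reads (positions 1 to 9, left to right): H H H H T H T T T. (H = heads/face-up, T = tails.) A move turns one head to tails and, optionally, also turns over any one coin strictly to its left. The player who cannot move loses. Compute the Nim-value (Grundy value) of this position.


Coins: H H H H T H T T T
Key fact: a single head at position k behaves exactly like a Nim heap of size k (turning it to T and optionally flipping a coin at j < k corresponds to moving the heap from k to j, or to 0), and heads combine as a disjunctive sum (two heads at the same place would cancel, matching j XOR j = 0). So the Nim-value is the XOR of the 1-indexed positions of the heads.
Face-up positions (1-indexed): [1, 2, 3, 4, 6]
XOR 0 with 1: 0 XOR 1 = 1
XOR 1 with 2: 1 XOR 2 = 3
XOR 3 with 3: 3 XOR 3 = 0
XOR 0 with 4: 0 XOR 4 = 4
XOR 4 with 6: 4 XOR 6 = 2
Nim-value = 2

2


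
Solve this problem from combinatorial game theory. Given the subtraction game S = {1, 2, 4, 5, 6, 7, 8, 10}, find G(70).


The subtraction set is S = {1, 2, 4, 5, 6, 7, 8, 10}.
G(k) = mex{ G(k - s) : s in S, s <= k }. We compute iteratively: G(0) = 0.
G(1) = mex({0}) = 1
G(2) = mex({0, 1}) = 2
G(3) = mex({1, 2}) = 0
G(4) = mex({0, 2}) = 1
G(5) = mex({0, 1}) = 2
G(6) = mex({0, 1, 2}) = 3
G(7) = mex({0, 1, 2, 3}) = 4
G(8) = mex({0, 1, 2, 3, 4}) = 5
G(9) = mex({0, 1, 2, 4, 5}) = 3
G(10) = mex({0, 1, 2, 3, 5}) = 4
G(11) = mex({0, 1, 2, 3, 4}) = 5
G(12) = mex({1, 2, 3, 4, 5}) = 0
G(13) = mex({0, 2, 3, 4, 5}) = 1
G(14) = mex({0, 1, 3, 4, 5}) = 2
G(15) = mex({1, 2, 3, 4, 5}) = 0
G(16) = mex({0, 2, 3, 4, 5}) = 1
G(17) = mex({0, 1, 3, 4, 5}) = 2
G(18) = mex({0, 1, 2, 4, 5}) = 3
G(19) = mex({0, 1, 2, 3, 5}) = 4
G(20) = mex({0, 1, 2, 3, 4}) = 5
G(21) = mex({0, 1, 2, 4, 5}) = 3
Observe that G(12)..G(21) = 0, 1, 2, 0, 1, 2, 3, 4, 5, 3 repeats G(0)..G(9) = 0, 1, 2, 0, 1, 2, 3, 4, 5, 3.
For k >= max(S) = 10, G(k) is determined by the previous 10 values G(k-10)..G(k-1); a window of 10 consecutive values has recurred shifted by 12, so by induction G(k + 12) = G(k) for all k >= 0: the sequence is periodic from the start with period 12.
One period: G(0..11) = 0, 1, 2, 0, 1, 2, 3, 4, 5, 3, 4, 5.
70 mod 12 = 10, so G(70) = G(10) = 4.

4


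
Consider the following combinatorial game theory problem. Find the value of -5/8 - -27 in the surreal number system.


x = -5/8, y = -27
Converting to common denominator: 8
x = -5/8, y = -216/8
x - y = -5/8 - -27 = 211/8

211/8


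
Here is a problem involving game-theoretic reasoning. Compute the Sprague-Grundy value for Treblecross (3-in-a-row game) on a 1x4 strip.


Treblecross: place X on empty cells; 3-in-a-row wins.
Playing within two cells of an existing X lets the opponent win at once, so sensible play treats the cells i-2..i+2 around each X as dead. The player left with no safe cell loses, so this is a normal-play take-away game on strips of safe cells.
Placing X at cell i (0-indexed) of a strip of k safe cells leaves independent strips of sizes max(0, i-2) and max(0, k-i-3). Hence G(k) = mex{ G(max(0,i-2)) XOR G(max(0,k-i-3)) : 0 <= i < k }, with G(0) = 0.
G(1): splits (0,0):0^0=0 -> mex({0}) = 1
G(2): splits (0,0):0^0=0 -> mex({0}) = 1
G(3): splits (0,0):0^0=0 -> mex({0}) = 1
G(4): splits (0,1):0^1=1 (0,0):0^0=0 -> mex({0, 1}) = 2
Therefore G(4) = 2.

2
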